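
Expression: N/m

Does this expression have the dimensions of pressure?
No

The expression N/m has dimensions [M T^-2], but pressure has dimensions [L^-1 M T^-2].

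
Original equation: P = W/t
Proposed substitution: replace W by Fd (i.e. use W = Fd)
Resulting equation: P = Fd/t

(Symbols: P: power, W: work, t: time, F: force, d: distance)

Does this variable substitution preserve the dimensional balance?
Yes

[W] = [L^2 M T^-2] and [Fd] = [L^2 M T^-2]. These match, so the substitution replaces a quantity by one of the same dimensions and the result P = Fd/t has LHS [L^2 M T^-3] vs RHS [L^2 M T^-3] — still consistent.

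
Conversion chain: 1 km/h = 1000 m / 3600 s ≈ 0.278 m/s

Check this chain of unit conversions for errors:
The chain is correct (no errors).

Correct: 1 km = 1000 m, 1 h = 3600 s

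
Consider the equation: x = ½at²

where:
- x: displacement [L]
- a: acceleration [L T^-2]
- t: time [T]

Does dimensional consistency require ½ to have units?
No

x has dimensions [L] and at² already has dimensions [L], so the equation balances without ½ contributing any dimensions. ½ is a pure (dimensionless) number; changing or removing it would not affect dimensional consistency.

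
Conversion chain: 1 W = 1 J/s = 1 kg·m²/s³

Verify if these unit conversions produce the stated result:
The chain is correct (no errors).

Correct: Watt is Joule per second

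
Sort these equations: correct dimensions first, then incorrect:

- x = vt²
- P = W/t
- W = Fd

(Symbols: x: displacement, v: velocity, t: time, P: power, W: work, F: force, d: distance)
Dimensionally correct: P = W/t, W = Fd
Dimensionally incorrect: x = vt²
Ordered (correct first, then incorrect): P = W/t, W = Fd, x = vt²

- x = vt²: LHS [L], RHS [L T] → incorrect ✗
- P = W/t: LHS [L^2 M T^-3], RHS [L^2 M T^-3] → correct ✓
- W = Fd: LHS [L^2 M T^-2], RHS [L^2 M T^-2] → correct ✓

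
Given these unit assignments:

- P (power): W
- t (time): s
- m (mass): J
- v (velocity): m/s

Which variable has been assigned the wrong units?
m

The variable m (mass) should have units kg, not J.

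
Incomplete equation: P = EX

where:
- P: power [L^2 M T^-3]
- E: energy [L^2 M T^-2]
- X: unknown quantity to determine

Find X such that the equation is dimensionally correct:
X = f (inverse time / frequency (1/t)), dimensions [T^-1]

P has dimensions [L^2 M T^-3]; the rest of the RHS (E) has dimensions [L^2 M T^-2].
So X must have dimensions [T^-1] — X = f (inverse time / frequency (1/t)).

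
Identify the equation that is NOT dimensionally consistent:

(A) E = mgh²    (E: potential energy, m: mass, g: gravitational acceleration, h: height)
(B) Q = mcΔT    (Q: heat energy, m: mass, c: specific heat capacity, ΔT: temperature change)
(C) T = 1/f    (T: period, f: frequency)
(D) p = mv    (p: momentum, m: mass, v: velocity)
(A) E = mgh²

The equation (A) E = mgh² is dimensionally incorrect.

LHS (E): [L^2 M T^-2]
RHS (mgh²): [L^3 M T^-2] ✗

The dimensions do not match. The other three equations balance.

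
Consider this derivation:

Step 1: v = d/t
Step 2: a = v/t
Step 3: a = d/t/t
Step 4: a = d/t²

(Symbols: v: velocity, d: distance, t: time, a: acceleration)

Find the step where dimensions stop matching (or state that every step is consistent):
No step introduces an error — all steps are dimensionally consistent.

Step 1: v = d/t → LHS [L T^-1], RHS [L T^-1] ✓
Step 2: a = v/t → LHS [L T^-2], RHS [L T^-2] ✓
Step 3: a = d/t/t → LHS [L T^-2], RHS [L T^-2] ✓
Step 4: a = d/t² → LHS [L T^-2], RHS [L T^-2] ✓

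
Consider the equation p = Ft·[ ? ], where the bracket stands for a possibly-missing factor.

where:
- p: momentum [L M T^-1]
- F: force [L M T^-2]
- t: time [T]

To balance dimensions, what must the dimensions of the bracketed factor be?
Nothing is missing — the bracketed factor must be dimensionless.

p has dimensions [L M T^-1] and Ft already has dimensions [L M T^-1], so p = Ft is dimensionally complete.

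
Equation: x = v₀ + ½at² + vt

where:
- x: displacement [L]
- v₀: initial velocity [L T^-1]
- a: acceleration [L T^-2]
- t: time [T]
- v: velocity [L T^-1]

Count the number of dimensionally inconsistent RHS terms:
1

LHS x: [L]
- v₀: [L T^-1] ✗
- ½at²: [L] ✓
- vt: [L] ✓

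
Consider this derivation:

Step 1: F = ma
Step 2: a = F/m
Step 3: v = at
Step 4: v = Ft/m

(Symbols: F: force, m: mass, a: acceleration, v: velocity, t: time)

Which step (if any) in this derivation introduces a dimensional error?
No step introduces an error — all steps are dimensionally consistent.

Step 1: F = ma → LHS [L M T^-2], RHS [L M T^-2] ✓
Step 2: a = F/m → LHS [L T^-2], RHS [L T^-2] ✓
Step 3: v = at → LHS [L T^-1], RHS [L T^-1] ✓
Step 4: v = Ft/m → LHS [L T^-1], RHS [L T^-1] ✓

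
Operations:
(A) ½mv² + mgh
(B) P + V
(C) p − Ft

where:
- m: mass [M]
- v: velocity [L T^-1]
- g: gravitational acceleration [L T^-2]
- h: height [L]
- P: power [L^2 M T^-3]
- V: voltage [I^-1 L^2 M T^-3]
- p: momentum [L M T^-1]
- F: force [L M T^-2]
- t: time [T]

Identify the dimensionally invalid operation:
(B) P + V

(A) ½mv² + mgh: ½mv² [L^2 M T^-2] and mgh [L^2 M T^-2] — same dimensions ✓
(B) P + V: P [L^2 M T^-3] and V [I^-1 L^2 M T^-3] — different dimensions cannot be added/subtracted ✗
(C) p − Ft: p [L M T^-1] and Ft [L M T^-1] — same dimensions ✓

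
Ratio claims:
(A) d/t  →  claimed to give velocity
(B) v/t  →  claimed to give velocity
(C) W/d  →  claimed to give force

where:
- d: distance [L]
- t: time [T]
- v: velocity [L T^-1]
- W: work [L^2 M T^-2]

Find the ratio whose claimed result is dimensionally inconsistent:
(B) v/t does not give velocity

(A) d/t: [L T^-1] = velocity [L T^-1] ✓
(B) v/t: [L T^-2] ≠ velocity [L T^-1] ✗
(C) W/d: [L M T^-2] = force [L M T^-2] ✓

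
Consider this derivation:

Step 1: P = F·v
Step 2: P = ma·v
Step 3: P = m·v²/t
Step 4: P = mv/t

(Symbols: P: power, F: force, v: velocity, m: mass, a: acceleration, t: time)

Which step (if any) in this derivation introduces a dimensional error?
Step 4

Step 1: P = F·v → LHS [L^2 M T^-3], RHS [L^2 M T^-3] ✓
Step 2: P = ma·v → LHS [L^2 M T^-3], RHS [L^2 M T^-3] ✓
Step 3: P = m·v²/t → LHS [L^2 M T^-3], RHS [L^2 M T^-3] ✓
Step 4: P = mv/t → LHS [L^2 M T^-3], RHS [L M T^-2] ✗

The first dimensional inconsistency appears in step 4: P = mv/t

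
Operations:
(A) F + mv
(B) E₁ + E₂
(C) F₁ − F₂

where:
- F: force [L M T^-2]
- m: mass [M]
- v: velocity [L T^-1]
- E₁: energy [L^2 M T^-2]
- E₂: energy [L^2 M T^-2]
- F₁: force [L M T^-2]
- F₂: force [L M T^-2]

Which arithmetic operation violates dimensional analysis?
(A) F + mv

(A) F + mv: F [L M T^-2] and mv [L M T^-1] — different dimensions cannot be added/subtracted ✗
(B) E₁ + E₂: E₁ [L^2 M T^-2] and E₂ [L^2 M T^-2] — same dimensions ✓
(C) F₁ − F₂: F₁ [L M T^-2] and F₂ [L M T^-2] — same dimensions ✓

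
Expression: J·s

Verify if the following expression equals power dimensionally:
No

The expression J·s has dimensions [L^2 M T^-1], but power has dimensions [L^2 M T^-3].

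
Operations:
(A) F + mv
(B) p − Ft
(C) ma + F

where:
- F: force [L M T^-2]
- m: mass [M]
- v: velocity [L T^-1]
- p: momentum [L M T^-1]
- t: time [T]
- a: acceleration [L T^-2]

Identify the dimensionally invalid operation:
(A) F + mv

(A) F + mv: F [L M T^-2] and mv [L M T^-1] — different dimensions cannot be added/subtracted ✗
(B) p − Ft: p [L M T^-1] and Ft [L M T^-1] — same dimensions ✓
(C) ma + F: ma [L M T^-2] and F [L M T^-2] — same dimensions ✓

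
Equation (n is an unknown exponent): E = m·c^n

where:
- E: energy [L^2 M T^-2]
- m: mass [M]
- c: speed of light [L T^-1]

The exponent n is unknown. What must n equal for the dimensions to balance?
n = 2

E has dimensions [L^2 M T^-2]; c has dimensions [L T^-1].
The rest of the RHS has dimensions [M], so c^n must supply [L^2 T^-2].
With n = 2: m·c^2 has dimensions [L^2 M T^-2], matching the LHS ✓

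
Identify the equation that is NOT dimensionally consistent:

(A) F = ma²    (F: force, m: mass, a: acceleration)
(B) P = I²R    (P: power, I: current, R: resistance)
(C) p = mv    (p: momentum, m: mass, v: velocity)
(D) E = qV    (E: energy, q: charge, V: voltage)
(A) F = ma²

The equation (A) F = ma² is dimensionally incorrect.

LHS (F): [L M T^-2]
RHS (ma²): [L^2 M T^-4] ✗

The dimensions do not match. The other three equations balance.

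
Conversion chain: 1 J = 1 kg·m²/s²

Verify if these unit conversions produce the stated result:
The chain is correct (no errors).

Correct: Joule is defined as kg·m²/s²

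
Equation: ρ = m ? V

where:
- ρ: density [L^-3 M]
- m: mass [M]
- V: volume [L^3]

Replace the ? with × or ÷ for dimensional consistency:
division (÷): ρ = m ÷ V

ρ [L^-3 M]; m [M]; V [L^3].
m × V → [L^3 M] ✗
m ÷ V → [L^-3 M] ✓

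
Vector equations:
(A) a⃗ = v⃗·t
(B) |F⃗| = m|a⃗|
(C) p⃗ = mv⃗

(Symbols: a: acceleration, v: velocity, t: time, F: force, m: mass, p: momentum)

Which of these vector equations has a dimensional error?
(A) a⃗ = v⃗·t

(A) a⃗ = v⃗·t: LHS [L T^-2], RHS [L] ✗ — acceleration is velocity per time; should be v⃗/t
(B) |F⃗| = m|a⃗|: LHS [L M T^-2], RHS [L M T^-2] ✓ — magnitudes of vectors are scalars
(C) p⃗ = mv⃗: LHS [L M T^-1], RHS [L M T^-1] ✓ — mass (scalar) times velocity (vector)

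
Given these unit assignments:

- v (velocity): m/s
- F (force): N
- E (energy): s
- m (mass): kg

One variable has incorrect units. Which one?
E

The variable E (energy) should have units J, not s.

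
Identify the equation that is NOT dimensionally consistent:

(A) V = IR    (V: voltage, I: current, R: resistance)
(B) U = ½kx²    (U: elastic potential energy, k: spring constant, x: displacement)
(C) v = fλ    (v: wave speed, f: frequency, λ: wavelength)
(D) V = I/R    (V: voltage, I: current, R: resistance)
(D) V = I/R

The equation (D) V = I/R is dimensionally incorrect.

LHS (V): [I^-1 L^2 M T^-3]
RHS (I/R): [I^3 L^-2 M^-1 T^3] ✗

The dimensions do not match. The other three equations balance.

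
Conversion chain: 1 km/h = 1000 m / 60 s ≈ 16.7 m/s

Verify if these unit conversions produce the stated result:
The chain is incorrect (it contains an error).

Incorrect: 1 h = 3600 s, not 60 s (1 km/h ≈ 0.278 m/s)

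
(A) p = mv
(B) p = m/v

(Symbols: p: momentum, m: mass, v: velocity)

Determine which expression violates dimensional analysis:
(B)

(A) p = mv: LHS [L M T^-1], RHS [L M T^-1] ✓
(B) p = m/v: LHS [L M T^-1], RHS [L^-1 M T] ✗

Expression (B) p = m/v is dimensionally incorrect.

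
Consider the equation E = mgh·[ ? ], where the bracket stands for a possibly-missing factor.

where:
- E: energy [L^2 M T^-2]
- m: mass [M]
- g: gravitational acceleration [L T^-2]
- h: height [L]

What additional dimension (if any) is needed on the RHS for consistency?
Nothing is missing — the bracketed factor must be dimensionless.

E has dimensions [L^2 M T^-2] and mgh already has dimensions [L^2 M T^-2], so E = mgh is dimensionally complete.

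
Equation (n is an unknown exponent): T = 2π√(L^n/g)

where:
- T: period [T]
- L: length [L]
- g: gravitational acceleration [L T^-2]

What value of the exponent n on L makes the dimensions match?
n = 1

T has dimensions [T]; L has dimensions [L].
With n = 1: 2π√(L^1/g) has dimensions [T], matching the LHS ✓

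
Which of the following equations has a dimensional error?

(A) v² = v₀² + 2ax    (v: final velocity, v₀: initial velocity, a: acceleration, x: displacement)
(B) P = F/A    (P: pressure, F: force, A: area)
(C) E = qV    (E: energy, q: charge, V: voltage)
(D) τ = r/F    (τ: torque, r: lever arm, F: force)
(D) τ = r/F

The equation (D) τ = r/F is dimensionally incorrect.

LHS (τ): [L^2 M T^-2]
RHS (r/F): [M^-1 T^2] ✗

The dimensions do not match. The other three equations balance.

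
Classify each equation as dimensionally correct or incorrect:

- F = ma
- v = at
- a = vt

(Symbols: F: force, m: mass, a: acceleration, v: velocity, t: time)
Dimensionally correct: F = ma, v = at
Dimensionally incorrect: a = vt
Ordered (correct first, then incorrect): F = ma, v = at, a = vt

- F = ma: LHS [L M T^-2], RHS [L M T^-2] → correct ✓
- v = at: LHS [L T^-1], RHS [L T^-1] → correct ✓
- a = vt: LHS [L T^-2], RHS [L] → incorrect ✗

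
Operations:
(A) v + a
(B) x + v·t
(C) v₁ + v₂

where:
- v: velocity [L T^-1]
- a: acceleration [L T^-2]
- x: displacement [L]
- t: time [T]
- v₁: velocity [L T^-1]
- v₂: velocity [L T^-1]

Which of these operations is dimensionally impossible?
(A) v + a

(A) v + a: v [L T^-1] and a [L T^-2] — different dimensions cannot be added/subtracted ✗
(B) x + v·t: x [L] and v·t [L] — same dimensions ✓
(C) v₁ + v₂: v₁ [L T^-1] and v₂ [L T^-1] — same dimensions ✓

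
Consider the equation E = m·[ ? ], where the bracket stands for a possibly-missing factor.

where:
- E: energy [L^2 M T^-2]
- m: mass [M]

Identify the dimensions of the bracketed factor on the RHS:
[L^2 T^-2] — velocity squared (e.g. v²)

E has dimensions [L^2 M T^-2]; m has dimensions [M].
The bracketed factor must supply [L^2 M T^-2] / [M] = [L^2 T^-2].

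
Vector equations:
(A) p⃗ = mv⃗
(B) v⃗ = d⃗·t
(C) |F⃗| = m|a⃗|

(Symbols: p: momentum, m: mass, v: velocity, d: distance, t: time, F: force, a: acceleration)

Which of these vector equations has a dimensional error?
(B) v⃗ = d⃗·t

(A) p⃗ = mv⃗: LHS [L M T^-1], RHS [L M T^-1] ✓ — mass (scalar) times velocity (vector)
(B) v⃗ = d⃗·t: LHS [L T^-1], RHS [L T] ✗ — velocity is displacement per time; should be d⃗/t
(C) |F⃗| = m|a⃗|: LHS [L M T^-2], RHS [L M T^-2] ✓ — magnitudes of vectors are scalars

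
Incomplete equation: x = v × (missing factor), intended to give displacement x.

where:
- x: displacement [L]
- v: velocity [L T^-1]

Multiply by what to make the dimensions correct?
t (time), dimensions [T]

x has dimensions [L] and v has dimensions [L T^-1].
The missing factor must have dimensions [L] / [L T^-1] = [T], i.e. time (t).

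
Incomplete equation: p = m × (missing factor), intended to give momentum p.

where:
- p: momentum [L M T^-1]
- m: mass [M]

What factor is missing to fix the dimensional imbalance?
v (velocity), dimensions [L T^-1]

p has dimensions [L M T^-1] and m has dimensions [M].
The missing factor must have dimensions [L M T^-1] / [M] = [L T^-1], i.e. velocity (v).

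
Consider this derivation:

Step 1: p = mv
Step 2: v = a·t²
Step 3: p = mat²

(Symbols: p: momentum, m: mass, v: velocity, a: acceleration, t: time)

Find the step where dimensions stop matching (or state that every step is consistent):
Step 2

Step 1: p = mv → LHS [L M T^-1], RHS [L M T^-1] ✓
Step 2: v = a·t² → LHS [L T^-1], RHS [L] ✗

The first dimensional inconsistency appears in step 2: v = a·t²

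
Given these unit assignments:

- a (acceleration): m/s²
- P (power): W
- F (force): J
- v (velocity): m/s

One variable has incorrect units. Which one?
F

The variable F (force) should have units N, not J.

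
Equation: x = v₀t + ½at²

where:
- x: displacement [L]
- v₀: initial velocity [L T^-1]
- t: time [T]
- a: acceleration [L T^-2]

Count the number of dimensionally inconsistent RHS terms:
0

LHS x: [L]
- v₀t: [L] ✓
- ½at²: [L] ✓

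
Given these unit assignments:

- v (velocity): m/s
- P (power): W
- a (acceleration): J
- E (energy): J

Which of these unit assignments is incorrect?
a

The variable a (acceleration) should have units m/s², not J.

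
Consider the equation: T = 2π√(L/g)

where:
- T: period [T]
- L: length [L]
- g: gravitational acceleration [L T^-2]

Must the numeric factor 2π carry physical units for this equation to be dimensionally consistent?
No

T has dimensions [T] and √(L/g) already has dimensions [T], so the equation balances without 2π contributing any dimensions. 2π is a pure (dimensionless) number; changing or removing it would not affect dimensional consistency.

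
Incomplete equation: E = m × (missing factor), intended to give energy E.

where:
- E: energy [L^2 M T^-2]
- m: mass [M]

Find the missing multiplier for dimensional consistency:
v² (velocity squared), dimensions [L^2 T^-2]

E has dimensions [L^2 M T^-2] and m has dimensions [M].
The missing factor must have dimensions [L^2 M T^-2] / [M] = [L^2 T^-2], i.e. velocity squared (v²).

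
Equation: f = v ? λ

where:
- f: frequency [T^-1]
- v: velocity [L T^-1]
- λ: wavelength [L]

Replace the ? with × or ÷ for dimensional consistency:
division (÷): f = v ÷ λ

f [T^-1]; v [L T^-1]; λ [L].
v × λ → [L^2 T^-1] ✗
v ÷ λ → [T^-1] ✓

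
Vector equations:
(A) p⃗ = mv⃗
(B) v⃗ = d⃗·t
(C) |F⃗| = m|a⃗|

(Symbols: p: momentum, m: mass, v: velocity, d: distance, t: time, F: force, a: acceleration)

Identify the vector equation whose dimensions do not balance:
(B) v⃗ = d⃗·t

(A) p⃗ = mv⃗: LHS [L M T^-1], RHS [L M T^-1] ✓ — mass (scalar) times velocity (vector)
(B) v⃗ = d⃗·t: LHS [L T^-1], RHS [L T] ✗ — velocity is displacement per time; should be d⃗/t
(C) |F⃗| = m|a⃗|: LHS [L M T^-2], RHS [L M T^-2] ✓ — magnitudes of vectors are scalars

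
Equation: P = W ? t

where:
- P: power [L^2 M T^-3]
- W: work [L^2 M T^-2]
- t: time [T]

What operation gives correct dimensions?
division (÷): P = W ÷ t

P [L^2 M T^-3]; W [L^2 M T^-2]; t [T].
W × t → [L^2 M T^-1] ✗
W ÷ t → [L^2 M T^-3] ✓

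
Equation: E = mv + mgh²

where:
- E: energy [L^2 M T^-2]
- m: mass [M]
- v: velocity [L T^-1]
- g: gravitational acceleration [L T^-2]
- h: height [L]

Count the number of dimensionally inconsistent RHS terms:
2

LHS E: [L^2 M T^-2]
- mv: [L M T^-1] ✗
- mgh²: [L^3 M T^-2] ✗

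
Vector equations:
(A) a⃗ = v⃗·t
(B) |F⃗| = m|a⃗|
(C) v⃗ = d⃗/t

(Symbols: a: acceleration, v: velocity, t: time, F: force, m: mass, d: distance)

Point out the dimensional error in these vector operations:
(A) a⃗ = v⃗·t

(A) a⃗ = v⃗·t: LHS [L T^-2], RHS [L] ✗ — acceleration is velocity per time; should be v⃗/t
(B) |F⃗| = m|a⃗|: LHS [L M T^-2], RHS [L M T^-2] ✓ — magnitudes of vectors are scalars
(C) v⃗ = d⃗/t: LHS [L T^-1], RHS [L T^-1] ✓ — displacement (vector) divided by time (scalar)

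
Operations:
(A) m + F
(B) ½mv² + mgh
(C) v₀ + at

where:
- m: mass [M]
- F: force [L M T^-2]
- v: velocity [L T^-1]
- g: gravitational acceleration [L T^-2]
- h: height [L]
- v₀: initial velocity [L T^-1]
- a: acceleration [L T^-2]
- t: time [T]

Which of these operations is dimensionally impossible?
(A) m + F

(A) m + F: m [M] and F [L M T^-2] — different dimensions cannot be added/subtracted ✗
(B) ½mv² + mgh: ½mv² [L^2 M T^-2] and mgh [L^2 M T^-2] — same dimensions ✓
(C) v₀ + at: v₀ [L T^-1] and at [L T^-1] — same dimensions ✓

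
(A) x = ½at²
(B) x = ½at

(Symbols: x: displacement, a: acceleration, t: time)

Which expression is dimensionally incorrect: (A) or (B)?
(B)

(A) x = ½at²: LHS [L], RHS [L] ✓
(B) x = ½at: LHS [L], RHS [L T^-1] ✗

Expression (B) x = ½at is dimensionally incorrect.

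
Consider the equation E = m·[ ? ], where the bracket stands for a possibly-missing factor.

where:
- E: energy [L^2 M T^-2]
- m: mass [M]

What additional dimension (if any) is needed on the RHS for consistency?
[L^2 T^-2] — velocity squared (e.g. v²)

E has dimensions [L^2 M T^-2]; m has dimensions [M].
The bracketed factor must supply [L^2 M T^-2] / [M] = [L^2 T^-2].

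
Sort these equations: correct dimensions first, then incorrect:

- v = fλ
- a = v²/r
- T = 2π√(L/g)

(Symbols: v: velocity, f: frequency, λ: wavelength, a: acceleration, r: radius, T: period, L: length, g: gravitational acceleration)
Dimensionally correct: v = fλ, a = v²/r, T = 2π√(L/g)
Dimensionally incorrect: none
Ordered (correct first, then incorrect): v = fλ, a = v²/r, T = 2π√(L/g)

- v = fλ: LHS [L T^-1], RHS [L T^-1] → correct ✓
- a = v²/r: LHS [L T^-2], RHS [L T^-2] → correct ✓
- T = 2π√(L/g): LHS [T], RHS [T] → correct ✓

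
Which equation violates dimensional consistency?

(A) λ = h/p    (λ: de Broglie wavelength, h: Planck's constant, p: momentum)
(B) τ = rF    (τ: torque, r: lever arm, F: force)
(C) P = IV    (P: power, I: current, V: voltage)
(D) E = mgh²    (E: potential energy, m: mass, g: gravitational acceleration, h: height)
(D) E = mgh²

The equation (D) E = mgh² is dimensionally incorrect.

LHS (E): [L^2 M T^-2]
RHS (mgh²): [L^3 M T^-2] ✗

The dimensions do not match. The other three equations balance.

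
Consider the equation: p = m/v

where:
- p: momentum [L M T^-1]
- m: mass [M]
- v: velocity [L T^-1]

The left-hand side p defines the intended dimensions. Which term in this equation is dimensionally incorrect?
The right-hand side term m/v

p has dimensions [L M T^-1], but m/v has dimensions [L^-1 M T], so the term m/v is dimensionally wrong for p.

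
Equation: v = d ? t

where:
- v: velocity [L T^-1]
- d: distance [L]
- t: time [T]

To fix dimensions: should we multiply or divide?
division (÷): v = d ÷ t

v [L T^-1]; d [L]; t [T].
d × t → [L T] ✗
d ÷ t → [L T^-1] ✓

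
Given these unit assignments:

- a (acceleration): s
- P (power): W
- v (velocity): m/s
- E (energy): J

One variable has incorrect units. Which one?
a

The variable a (acceleration) should have units m/s², not s.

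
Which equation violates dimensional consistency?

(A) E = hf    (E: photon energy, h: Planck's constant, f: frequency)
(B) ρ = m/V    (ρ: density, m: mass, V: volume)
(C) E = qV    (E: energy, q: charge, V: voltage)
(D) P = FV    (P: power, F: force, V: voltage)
(D) P = FV

The equation (D) P = FV is dimensionally incorrect.

LHS (P): [L^2 M T^-3]
RHS (FV): [I^-1 L^3 M^2 T^-5] ✗

The dimensions do not match. The other three equations balance.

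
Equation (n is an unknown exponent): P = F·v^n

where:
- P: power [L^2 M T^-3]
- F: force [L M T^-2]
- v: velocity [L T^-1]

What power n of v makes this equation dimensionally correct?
n = 1

P has dimensions [L^2 M T^-3]; v has dimensions [L T^-1].
The rest of the RHS has dimensions [L M T^-2], so v^n must supply [L T^-1].
With n = 1: F·v^1 has dimensions [L^2 M T^-3], matching the LHS ✓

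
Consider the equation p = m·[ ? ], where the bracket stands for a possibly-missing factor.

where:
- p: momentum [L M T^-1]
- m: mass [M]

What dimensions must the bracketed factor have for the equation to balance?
[L T^-1] — velocity (e.g. v)

p has dimensions [L M T^-1]; m has dimensions [M].
The bracketed factor must supply [L M T^-1] / [M] = [L T^-1].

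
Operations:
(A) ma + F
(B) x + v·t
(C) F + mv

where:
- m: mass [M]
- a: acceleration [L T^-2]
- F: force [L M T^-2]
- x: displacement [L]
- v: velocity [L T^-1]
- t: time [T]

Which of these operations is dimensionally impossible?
(C) F + mv

(A) ma + F: ma [L M T^-2] and F [L M T^-2] — same dimensions ✓
(B) x + v·t: x [L] and v·t [L] — same dimensions ✓
(C) F + mv: F [L M T^-2] and mv [L M T^-1] — different dimensions cannot be added/subtracted ✗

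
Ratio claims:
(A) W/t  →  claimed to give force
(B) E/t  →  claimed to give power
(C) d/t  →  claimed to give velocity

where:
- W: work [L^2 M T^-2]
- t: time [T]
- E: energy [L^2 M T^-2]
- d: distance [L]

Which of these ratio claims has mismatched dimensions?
(A) W/t does not give force

(A) W/t: [L^2 M T^-3] ≠ force [L M T^-2] ✗
(B) E/t: [L^2 M T^-3] = power [L^2 M T^-3] ✓
(C) d/t: [L T^-1] = velocity [L T^-1] ✓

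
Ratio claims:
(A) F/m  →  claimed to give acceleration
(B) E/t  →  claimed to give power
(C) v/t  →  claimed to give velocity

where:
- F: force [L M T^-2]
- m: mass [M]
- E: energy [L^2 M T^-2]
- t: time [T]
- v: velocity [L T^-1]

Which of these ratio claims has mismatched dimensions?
(C) v/t does not give velocity

(A) F/m: [L T^-2] = acceleration [L T^-2] ✓
(B) E/t: [L^2 M T^-3] = power [L^2 M T^-3] ✓
(C) v/t: [L T^-2] ≠ velocity [L T^-1] ✗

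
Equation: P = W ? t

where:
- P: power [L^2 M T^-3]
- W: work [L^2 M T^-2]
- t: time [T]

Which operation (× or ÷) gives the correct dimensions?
division (÷): P = W ÷ t

P [L^2 M T^-3]; W [L^2 M T^-2]; t [T].
W × t → [L^2 M T^-1] ✗
W ÷ t → [L^2 M T^-3] ✓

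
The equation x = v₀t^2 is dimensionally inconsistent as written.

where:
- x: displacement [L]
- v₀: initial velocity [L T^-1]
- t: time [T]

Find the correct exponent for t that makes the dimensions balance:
The exponent of t should be 1: x = v₀t

The LHS x has dimensions [L]; t has dimensions [T].
As written, the RHS v₀t^2 (exponent 2 on t) has dimensions [L T], which does not match.
With exponent 1, the RHS v₀t has dimensions [L], matching the LHS.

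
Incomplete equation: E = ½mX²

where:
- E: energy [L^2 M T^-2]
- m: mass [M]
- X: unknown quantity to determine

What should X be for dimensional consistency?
X = v (velocity), dimensions [L T^-1]

E has dimensions [L^2 M T^-2]; the rest of the RHS (½m) has dimensions [M].
So X² must have dimensions [L^2 T^-2], i.e. X has dimensions [L T^-1] — X = v (velocity).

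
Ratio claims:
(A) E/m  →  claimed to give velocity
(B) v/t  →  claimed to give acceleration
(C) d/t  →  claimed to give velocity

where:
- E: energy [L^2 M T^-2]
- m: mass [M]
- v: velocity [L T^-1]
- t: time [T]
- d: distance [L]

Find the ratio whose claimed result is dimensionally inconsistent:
(A) E/m does not give velocity

(A) E/m: [L^2 T^-2] ≠ velocity [L T^-1] ✗
(B) v/t: [L T^-2] = acceleration [L T^-2] ✓
(C) d/t: [L T^-1] = velocity [L T^-1] ✓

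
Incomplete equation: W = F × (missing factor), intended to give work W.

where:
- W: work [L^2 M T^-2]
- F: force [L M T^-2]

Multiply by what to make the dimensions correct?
d (distance), dimensions [L]

W has dimensions [L^2 M T^-2] and F has dimensions [L M T^-2].
The missing factor must have dimensions [L^2 M T^-2] / [L M T^-2] = [L], i.e. distance (d).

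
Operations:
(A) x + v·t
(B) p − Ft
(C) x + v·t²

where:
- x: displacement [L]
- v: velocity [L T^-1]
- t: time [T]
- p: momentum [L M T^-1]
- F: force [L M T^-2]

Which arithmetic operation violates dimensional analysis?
(C) x + v·t²

(A) x + v·t: x [L] and v·t [L] — same dimensions ✓
(B) p − Ft: p [L M T^-1] and Ft [L M T^-1] — same dimensions ✓
(C) x + v·t²: x [L] and v·t² [L T] — different dimensions cannot be added/subtracted ✗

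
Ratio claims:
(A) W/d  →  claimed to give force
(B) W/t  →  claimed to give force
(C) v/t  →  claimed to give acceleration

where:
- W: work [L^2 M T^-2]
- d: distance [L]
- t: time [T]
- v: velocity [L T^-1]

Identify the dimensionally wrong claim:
(B) W/t does not give force

(A) W/d: [L M T^-2] = force [L M T^-2] ✓
(B) W/t: [L^2 M T^-3] ≠ force [L M T^-2] ✗
(C) v/t: [L T^-2] = acceleration [L T^-2] ✓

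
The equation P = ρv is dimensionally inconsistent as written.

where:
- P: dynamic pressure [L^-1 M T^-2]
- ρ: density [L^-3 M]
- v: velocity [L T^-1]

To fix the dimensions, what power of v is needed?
The exponent of v should be 2: P = ρv^2

The LHS P has dimensions [L^-1 M T^-2]; v has dimensions [L T^-1].
As written, the RHS ρv (exponent 1 on v) has dimensions [L^-2 M T^-1], which does not match.
With exponent 2, the RHS ρv^2 has dimensions [L^-1 M T^-2], matching the LHS.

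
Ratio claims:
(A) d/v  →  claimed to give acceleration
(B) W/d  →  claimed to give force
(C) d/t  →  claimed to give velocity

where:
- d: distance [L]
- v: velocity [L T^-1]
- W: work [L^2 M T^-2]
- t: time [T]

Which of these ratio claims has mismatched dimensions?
(A) d/v does not give acceleration

(A) d/v: [T] ≠ acceleration [L T^-2] ✗
(B) W/d: [L M T^-2] = force [L M T^-2] ✓
(C) d/t: [L T^-1] = velocity [L T^-1] ✓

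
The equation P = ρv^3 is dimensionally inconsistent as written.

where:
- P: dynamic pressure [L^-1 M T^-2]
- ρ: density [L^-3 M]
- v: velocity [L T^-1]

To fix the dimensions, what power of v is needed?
The exponent of v should be 2: P = ρv^2

The LHS P has dimensions [L^-1 M T^-2]; v has dimensions [L T^-1].
As written, the RHS ρv^3 (exponent 3 on v) has dimensions [M T^-3], which does not match.
With exponent 2, the RHS ρv^2 has dimensions [L^-1 M T^-2], matching the LHS.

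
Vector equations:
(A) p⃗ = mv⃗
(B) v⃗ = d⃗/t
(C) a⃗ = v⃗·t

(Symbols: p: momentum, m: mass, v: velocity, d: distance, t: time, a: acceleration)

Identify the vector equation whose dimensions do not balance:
(C) a⃗ = v⃗·t

(A) p⃗ = mv⃗: LHS [L M T^-1], RHS [L M T^-1] ✓ — mass (scalar) times velocity (vector)
(B) v⃗ = d⃗/t: LHS [L T^-1], RHS [L T^-1] ✓ — displacement (vector) divided by time (scalar)
(C) a⃗ = v⃗·t: LHS [L T^-2], RHS [L] ✗ — acceleration is velocity per time; should be v⃗/t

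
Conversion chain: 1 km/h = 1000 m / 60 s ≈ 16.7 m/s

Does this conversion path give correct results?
The chain is incorrect (it contains an error).

Incorrect: 1 h = 3600 s, not 60 s (1 km/h ≈ 0.278 m/s)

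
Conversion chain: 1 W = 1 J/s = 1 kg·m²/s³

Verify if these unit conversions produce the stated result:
The chain is correct (no errors).

Correct: Watt is Joule per second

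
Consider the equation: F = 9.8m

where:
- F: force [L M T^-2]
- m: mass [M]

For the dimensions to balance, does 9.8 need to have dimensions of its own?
Yes

F has dimensions [L M T^-2], while m alone has dimensions [M]. For the equation to balance, the factor 9.8 must carry dimensions [L T^-2] — it is a dimensional constant (a numerical value of a physical quantity with its units suppressed), not a pure number.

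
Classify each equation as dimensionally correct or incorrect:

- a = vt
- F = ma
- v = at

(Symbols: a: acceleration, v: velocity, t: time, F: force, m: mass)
Dimensionally correct: F = ma, v = at
Dimensionally incorrect: a = vt
Ordered (correct first, then incorrect): F = ma, v = at, a = vt

- a = vt: LHS [L T^-2], RHS [L] → incorrect ✗
- F = ma: LHS [L M T^-2], RHS [L M T^-2] → correct ✓
- v = at: LHS [L T^-1], RHS [L T^-1] → correct ✓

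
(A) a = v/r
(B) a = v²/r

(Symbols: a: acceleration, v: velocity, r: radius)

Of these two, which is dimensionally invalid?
(A)

(A) a = v/r: LHS [L T^-2], RHS [T^-1] ✗
(B) a = v²/r: LHS [L T^-2], RHS [L T^-2] ✓

Expression (A) a = v/r is dimensionally incorrect.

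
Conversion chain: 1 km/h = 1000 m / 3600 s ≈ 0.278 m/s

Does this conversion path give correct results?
The chain is correct (no errors).

Correct: 1 km = 1000 m, 1 h = 3600 s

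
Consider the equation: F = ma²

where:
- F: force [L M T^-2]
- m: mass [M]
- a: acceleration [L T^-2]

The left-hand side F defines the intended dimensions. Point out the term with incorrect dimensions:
The right-hand side term ma²

F has dimensions [L M T^-2], but ma² has dimensions [L^2 M T^-4], so the term ma² is dimensionally wrong for F.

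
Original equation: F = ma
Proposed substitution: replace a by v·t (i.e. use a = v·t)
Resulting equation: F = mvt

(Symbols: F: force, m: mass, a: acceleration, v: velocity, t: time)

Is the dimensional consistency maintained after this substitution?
No

[a] = [L T^-2] and [v·t] = [L]. These differ, so the substitution replaces a quantity by one of different dimensions and the result F = mvt has LHS [L M T^-2] vs RHS [L M] — inconsistent.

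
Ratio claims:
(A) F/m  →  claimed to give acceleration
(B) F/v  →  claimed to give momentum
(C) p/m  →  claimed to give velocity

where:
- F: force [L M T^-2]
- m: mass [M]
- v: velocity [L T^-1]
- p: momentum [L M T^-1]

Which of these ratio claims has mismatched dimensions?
(B) F/v does not give momentum

(A) F/m: [L T^-2] = acceleration [L T^-2] ✓
(B) F/v: [M T^-1] ≠ momentum [L M T^-1] ✗
(C) p/m: [L T^-1] = velocity [L T^-1] ✓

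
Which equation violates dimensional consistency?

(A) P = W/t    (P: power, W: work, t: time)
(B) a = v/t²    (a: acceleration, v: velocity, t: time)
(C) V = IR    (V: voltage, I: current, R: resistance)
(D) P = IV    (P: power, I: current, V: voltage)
(B) a = v/t²

The equation (B) a = v/t² is dimensionally incorrect.

LHS (a): [L T^-2]
RHS (v/t²): [L T^-3] ✗

The dimensions do not match. The other three equations balance.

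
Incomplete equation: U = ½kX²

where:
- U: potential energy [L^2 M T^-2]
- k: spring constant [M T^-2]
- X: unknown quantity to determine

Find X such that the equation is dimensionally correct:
X = x (displacement), dimensions [L]

U has dimensions [L^2 M T^-2]; the rest of the RHS (½k) has dimensions [M T^-2].
So X² must have dimensions [L^2], i.e. X has dimensions [L] — X = x (displacement).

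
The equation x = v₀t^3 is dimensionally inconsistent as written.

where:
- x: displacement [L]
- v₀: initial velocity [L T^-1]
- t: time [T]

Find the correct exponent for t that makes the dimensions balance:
The exponent of t should be 1: x = v₀t

The LHS x has dimensions [L]; t has dimensions [T].
As written, the RHS v₀t^3 (exponent 3 on t) has dimensions [L T^2], which does not match.
With exponent 1, the RHS v₀t has dimensions [L], matching the LHS.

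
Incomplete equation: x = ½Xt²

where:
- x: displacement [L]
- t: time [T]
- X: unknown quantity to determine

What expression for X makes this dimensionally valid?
X = a (acceleration), dimensions [L T^-2]

x has dimensions [L]; the rest of the RHS (½ t²) has dimensions [T^2].
So X must have dimensions [L T^-2] — X = a (acceleration).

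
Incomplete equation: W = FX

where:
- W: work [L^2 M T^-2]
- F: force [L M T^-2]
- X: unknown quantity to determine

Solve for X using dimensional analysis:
X = d (distance), dimensions [L]

W has dimensions [L^2 M T^-2]; the rest of the RHS (F) has dimensions [L M T^-2].
So X must have dimensions [L] — X = d (distance).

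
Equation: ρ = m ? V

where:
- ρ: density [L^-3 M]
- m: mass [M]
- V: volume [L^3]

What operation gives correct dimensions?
division (÷): ρ = m ÷ V

ρ [L^-3 M]; m [M]; V [L^3].
m × V → [L^3 M] ✗
m ÷ V → [L^-3 M] ✓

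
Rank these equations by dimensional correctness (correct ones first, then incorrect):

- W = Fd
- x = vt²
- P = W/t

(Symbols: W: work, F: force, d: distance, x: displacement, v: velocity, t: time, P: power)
Dimensionally correct: W = Fd, P = W/t
Dimensionally incorrect: x = vt²
Ordered (correct first, then incorrect): W = Fd, P = W/t, x = vt²

- W = Fd: LHS [L^2 M T^-2], RHS [L^2 M T^-2] → correct ✓
- x = vt²: LHS [L], RHS [L T] → incorrect ✗
- P = W/t: LHS [L^2 M T^-3], RHS [L^2 M T^-3] → correct ✓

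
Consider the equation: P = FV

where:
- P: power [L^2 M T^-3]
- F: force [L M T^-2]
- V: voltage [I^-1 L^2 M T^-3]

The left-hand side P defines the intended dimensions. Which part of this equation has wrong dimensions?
The right-hand side term FV

P has dimensions [L^2 M T^-3], but FV has dimensions [I^-1 L^3 M^2 T^-5], so the term FV is dimensionally wrong for P.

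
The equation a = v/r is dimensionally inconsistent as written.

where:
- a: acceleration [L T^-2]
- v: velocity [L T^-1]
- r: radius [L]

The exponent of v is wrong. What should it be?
The exponent of v should be 2: a = v^2/r

The LHS a has dimensions [L T^-2]; v has dimensions [L T^-1].
As written, the RHS v/r (exponent 1 on v) has dimensions [T^-1], which does not match.
With exponent 2, the RHS v^2/r has dimensions [L T^-2], matching the LHS.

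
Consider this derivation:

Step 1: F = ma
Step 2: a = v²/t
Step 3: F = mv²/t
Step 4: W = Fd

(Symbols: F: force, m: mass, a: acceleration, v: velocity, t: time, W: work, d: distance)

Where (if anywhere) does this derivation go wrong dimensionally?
Step 2

Step 1: F = ma → LHS [L M T^-2], RHS [L M T^-2] ✓
Step 2: a = v²/t → LHS [L T^-2], RHS [L^2 T^-3] ✗

The first dimensional inconsistency appears in step 2: a = v²/t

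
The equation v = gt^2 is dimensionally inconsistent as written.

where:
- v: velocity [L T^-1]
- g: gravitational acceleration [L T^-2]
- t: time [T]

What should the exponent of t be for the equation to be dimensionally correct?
The exponent of t should be 1: v = gt

The LHS v has dimensions [L T^-1]; t has dimensions [T].
As written, the RHS gt^2 (exponent 2 on t) has dimensions [L], which does not match.
With exponent 1, the RHS gt has dimensions [L T^-1], matching the LHS.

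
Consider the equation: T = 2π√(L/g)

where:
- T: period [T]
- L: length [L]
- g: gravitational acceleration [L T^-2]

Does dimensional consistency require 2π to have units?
No

T has dimensions [T] and √(L/g) already has dimensions [T], so the equation balances without 2π contributing any dimensions. 2π is a pure (dimensionless) number; changing or removing it would not affect dimensional consistency.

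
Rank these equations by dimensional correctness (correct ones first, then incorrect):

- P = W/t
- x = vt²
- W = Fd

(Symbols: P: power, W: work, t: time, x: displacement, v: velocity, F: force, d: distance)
Dimensionally correct: P = W/t, W = Fd
Dimensionally incorrect: x = vt²
Ordered (correct first, then incorrect): P = W/t, W = Fd, x = vt²

- P = W/t: LHS [L^2 M T^-3], RHS [L^2 M T^-3] → correct ✓
- x = vt²: LHS [L], RHS [L T] → incorrect ✗
- W = Fd: LHS [L^2 M T^-2], RHS [L^2 M T^-2] → correct ✓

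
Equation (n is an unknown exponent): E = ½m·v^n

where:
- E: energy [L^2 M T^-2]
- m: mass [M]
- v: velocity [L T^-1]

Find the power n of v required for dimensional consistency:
n = 2

E has dimensions [L^2 M T^-2]; v has dimensions [L T^-1].
The rest of the RHS has dimensions [M], so v^n must supply [L^2 T^-2].
With n = 2: ½m·v^2 has dimensions [L^2 M T^-2], matching the LHS ✓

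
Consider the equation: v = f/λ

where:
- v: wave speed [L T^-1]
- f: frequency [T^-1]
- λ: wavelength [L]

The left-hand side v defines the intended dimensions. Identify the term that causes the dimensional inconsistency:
The right-hand side term f/λ

v has dimensions [L T^-1], but f/λ has dimensions [L^-1 T^-1], so the term f/λ is dimensionally wrong for v.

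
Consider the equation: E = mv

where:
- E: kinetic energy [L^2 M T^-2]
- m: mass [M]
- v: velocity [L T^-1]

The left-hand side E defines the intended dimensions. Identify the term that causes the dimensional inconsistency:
The right-hand side term mv

E has dimensions [L^2 M T^-2], but mv has dimensions [L M T^-1], so the term mv is dimensionally wrong for E.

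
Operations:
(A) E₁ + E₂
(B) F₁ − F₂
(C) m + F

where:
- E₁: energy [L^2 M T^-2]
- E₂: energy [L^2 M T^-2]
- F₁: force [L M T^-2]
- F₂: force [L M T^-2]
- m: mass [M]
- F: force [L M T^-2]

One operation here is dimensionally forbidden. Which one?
(C) m + F

(A) E₁ + E₂: E₁ [L^2 M T^-2] and E₂ [L^2 M T^-2] — same dimensions ✓
(B) F₁ − F₂: F₁ [L M T^-2] and F₂ [L M T^-2] — same dimensions ✓
(C) m + F: m [M] and F [L M T^-2] — different dimensions cannot be added/subtracted ✗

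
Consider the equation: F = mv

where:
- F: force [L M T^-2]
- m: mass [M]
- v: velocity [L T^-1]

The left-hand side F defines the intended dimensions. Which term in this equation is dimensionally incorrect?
The right-hand side term mv

F has dimensions [L M T^-2], but mv has dimensions [L M T^-1], so the term mv is dimensionally wrong for F.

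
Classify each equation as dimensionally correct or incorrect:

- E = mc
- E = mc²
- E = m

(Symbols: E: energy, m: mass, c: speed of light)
Dimensionally correct: E = mc²
Dimensionally incorrect: E = mc, E = m
Ordered (correct first, then incorrect): E = mc², E = mc, E = m

- E = mc: LHS [L^2 M T^-2], RHS [L M T^-1] → incorrect ✗
- E = mc²: LHS [L^2 M T^-2], RHS [L^2 M T^-2] → correct ✓
- E = m: LHS [L^2 M T^-2], RHS [M] → incorrect ✗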